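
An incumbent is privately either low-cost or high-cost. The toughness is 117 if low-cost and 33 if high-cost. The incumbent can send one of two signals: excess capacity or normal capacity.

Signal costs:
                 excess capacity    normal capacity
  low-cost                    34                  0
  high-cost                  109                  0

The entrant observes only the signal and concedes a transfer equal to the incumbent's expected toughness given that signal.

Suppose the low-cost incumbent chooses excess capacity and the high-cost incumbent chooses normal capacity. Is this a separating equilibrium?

Yes

If types separate, excess capacity earns payment 117 and normal capacity earns 33.
Low-cost: excess capacity gives 117 − 34 = 83; normal capacity gives 33 − 0 = 33. No deviation. ✓
High-cost: normal capacity gives 33 − 0 = 33; excess capacity gives 117 − 109 = 8. No deviation. ✓
Neither type gains from mimicking the other.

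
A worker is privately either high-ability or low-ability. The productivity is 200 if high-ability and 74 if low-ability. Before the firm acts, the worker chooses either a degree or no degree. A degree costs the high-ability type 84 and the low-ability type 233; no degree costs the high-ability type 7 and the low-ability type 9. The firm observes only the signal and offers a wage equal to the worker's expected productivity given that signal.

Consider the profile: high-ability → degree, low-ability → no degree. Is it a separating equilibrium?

Yes

If types separate, degree earns payment 200 and no degree earns 74.
High-ability: degree gives 200 − 84 = 116; no degree gives 74 − 7 = 67. No deviation. ✓
Low-ability: no degree gives 74 − 9 = 65; degree gives 200 − 233 = -33. No deviation. ✓
Both incentive constraints hold.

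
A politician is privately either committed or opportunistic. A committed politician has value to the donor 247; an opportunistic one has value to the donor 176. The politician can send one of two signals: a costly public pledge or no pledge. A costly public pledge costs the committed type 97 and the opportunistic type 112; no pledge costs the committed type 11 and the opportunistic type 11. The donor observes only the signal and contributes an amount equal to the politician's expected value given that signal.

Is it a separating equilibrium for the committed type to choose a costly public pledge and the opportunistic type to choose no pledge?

No

Under separation the donor infers type exactly: pledge → committed (pays 247), no pledge → opportunistic (pays 176).
Committed: pledge gives 247 − 97 = 150; no pledge gives 176 − 11 = 165. Would deviate. ✗
Opportunistic: no pledge gives 176 − 11 = 165; pledge gives 247 − 112 = 135. No deviation. ✓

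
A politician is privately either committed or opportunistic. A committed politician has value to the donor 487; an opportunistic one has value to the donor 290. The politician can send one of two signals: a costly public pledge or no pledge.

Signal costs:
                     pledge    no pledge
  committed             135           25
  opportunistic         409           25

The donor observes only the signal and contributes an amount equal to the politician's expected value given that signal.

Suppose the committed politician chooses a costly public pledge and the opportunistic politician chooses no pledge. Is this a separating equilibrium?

Under separation the donor infers type exactly: pledge → committed (pays 487), no pledge → opportunistic (pays 290).
Committed: pledge gives 487 − 135 = 352; no pledge gives 290 − 25 = 265. No deviation. ✓
Opportunistic: no pledge gives 290 − 25 = 265; pledge gives 487 − 409 = 78. No deviation. ✓
Neither type gains from mimicking the other.

Yes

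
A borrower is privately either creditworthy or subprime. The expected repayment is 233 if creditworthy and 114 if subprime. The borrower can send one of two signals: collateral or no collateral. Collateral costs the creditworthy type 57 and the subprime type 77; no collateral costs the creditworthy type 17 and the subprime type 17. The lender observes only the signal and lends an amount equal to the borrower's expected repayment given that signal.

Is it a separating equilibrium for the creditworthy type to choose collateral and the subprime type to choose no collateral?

If types separate, collateral earns payment 233 and no collateral earns 114.
Creditworthy: collateral gives 233 − 57 = 176; no collateral gives 114 − 17 = 97. No deviation. ✓
Subprime: no collateral gives 114 − 17 = 97; collateral gives 233 − 77 = 156. Would deviate. ✗

No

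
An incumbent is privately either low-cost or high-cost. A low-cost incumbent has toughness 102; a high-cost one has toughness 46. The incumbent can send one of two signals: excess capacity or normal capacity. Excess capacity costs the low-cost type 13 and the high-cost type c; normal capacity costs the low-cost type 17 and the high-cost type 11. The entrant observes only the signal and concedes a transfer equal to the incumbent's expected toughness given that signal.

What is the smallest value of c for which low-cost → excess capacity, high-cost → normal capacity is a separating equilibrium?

Under separation: excess capacity → low-cost (pays 102); normal capacity → high-cost (pays 46).
Low-cost: 102 − 13 = 89 ≥ 46 − 17 = 29. Holds regardless of c. ✓
High-cost: 46 − 11 ≥ 102 − c, so c ≥ 102 − 35 = 67.

67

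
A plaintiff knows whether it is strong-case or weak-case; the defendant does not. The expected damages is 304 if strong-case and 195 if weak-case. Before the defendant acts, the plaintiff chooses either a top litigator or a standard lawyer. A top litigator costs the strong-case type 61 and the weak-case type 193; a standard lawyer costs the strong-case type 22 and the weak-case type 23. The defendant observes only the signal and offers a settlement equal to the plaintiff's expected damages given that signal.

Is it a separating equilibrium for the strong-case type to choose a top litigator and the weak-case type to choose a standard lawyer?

If types separate, top litigator earns payment 304 and standard lawyer earns 195.
Strong-case: top litigator gives 304 − 61 = 243; standard lawyer gives 195 − 22 = 173. No deviation. ✓
Weak-case: standard lawyer gives 195 − 23 = 172; top litigator gives 304 − 193 = 111. No deviation. ✓
Neither type gains from mimicking the other.

Yes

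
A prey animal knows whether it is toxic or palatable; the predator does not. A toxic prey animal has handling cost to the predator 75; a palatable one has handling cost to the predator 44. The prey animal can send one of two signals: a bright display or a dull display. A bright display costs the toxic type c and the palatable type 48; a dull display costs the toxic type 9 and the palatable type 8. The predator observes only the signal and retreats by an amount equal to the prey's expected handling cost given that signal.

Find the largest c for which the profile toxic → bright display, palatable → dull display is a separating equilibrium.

40

Under separation: bright display → toxic (pays 75); dull display → palatable (pays 44).
Palatable: 44 − 8 = 36 ≥ 75 − 48 = 27. Holds regardless of c. ✓
Toxic: 75 − c ≥ 44 − 9, so c ≤ 75 − 35 = 40.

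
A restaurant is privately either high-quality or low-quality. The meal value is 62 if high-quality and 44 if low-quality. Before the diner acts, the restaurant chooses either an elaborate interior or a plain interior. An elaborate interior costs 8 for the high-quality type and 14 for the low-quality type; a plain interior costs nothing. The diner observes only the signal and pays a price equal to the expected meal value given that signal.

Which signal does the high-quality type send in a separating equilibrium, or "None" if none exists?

Try high-quality → elaborate interior, low-quality → plain interior:
  If types separate, elaborate interior earns payment 62 and plain interior earns 44.
  High-quality: elaborate interior gives 62 − 8 = 54; plain interior gives 44 − 0 = 44. No deviation. ✓
  Low-quality: plain interior gives 44 − 0 = 44; elaborate interior gives 62 − 14 = 48. Would deviate. ✗
Try high-quality → plain interior, low-quality → elaborate interior:
  If types separate, plain interior earns payment 62 and elaborate interior earns 44.
  High-quality: plain interior gives 62 − 0 = 62; elaborate interior gives 44 − 8 = 36. No deviation. ✓
  Low-quality: elaborate interior gives 44 − 14 = 30; plain interior gives 62 − 0 = 62. Would deviate. ✗
Neither assignment is incentive-compatible.

None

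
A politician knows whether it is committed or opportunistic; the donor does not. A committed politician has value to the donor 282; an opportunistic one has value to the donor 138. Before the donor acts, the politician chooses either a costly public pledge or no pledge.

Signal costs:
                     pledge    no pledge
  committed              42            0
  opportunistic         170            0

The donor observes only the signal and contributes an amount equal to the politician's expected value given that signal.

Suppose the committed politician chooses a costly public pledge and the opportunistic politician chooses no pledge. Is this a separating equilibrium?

Yes

Under separation the donor infers type exactly: pledge → committed (pays 282), no pledge → opportunistic (pays 138).
Committed: pledge gives 282 − 42 = 240; no pledge gives 138 − 0 = 138. No deviation. ✓
Opportunistic: no pledge gives 138 − 0 = 138; pledge gives 282 − 170 = 112. No deviation. ✓
Neither type gains from mimicking the other.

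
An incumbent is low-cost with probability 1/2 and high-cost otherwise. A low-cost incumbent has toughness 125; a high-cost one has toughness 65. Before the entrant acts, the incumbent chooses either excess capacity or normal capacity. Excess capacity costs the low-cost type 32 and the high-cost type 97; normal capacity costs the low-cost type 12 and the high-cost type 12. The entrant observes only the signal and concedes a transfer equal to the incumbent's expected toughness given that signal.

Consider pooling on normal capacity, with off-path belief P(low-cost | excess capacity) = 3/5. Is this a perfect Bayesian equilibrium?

At the pooled signal (normal capacity) the entrant holds the prior 1/2 and pays 1/2·125 + 1/2·65 = 95. Off-path (excess capacity) belief 3/5 gives 3/5·125 + 2/5·65 = 101.
Low-cost: normal capacity gives 95 − 12 = 83; excess capacity gives 101 − 32 = 69. Stays. ✓
High-cost: normal capacity gives 95 − 12 = 83; excess capacity gives 101 − 97 = 4. Stays. ✓

Yes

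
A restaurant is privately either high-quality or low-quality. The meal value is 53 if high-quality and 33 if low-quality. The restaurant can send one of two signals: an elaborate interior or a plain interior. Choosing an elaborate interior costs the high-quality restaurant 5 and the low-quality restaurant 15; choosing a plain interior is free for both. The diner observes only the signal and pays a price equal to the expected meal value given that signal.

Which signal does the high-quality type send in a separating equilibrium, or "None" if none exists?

None

Try high-quality → elaborate interior, low-quality → plain interior:
  If types separate, elaborate interior earns payment 53 and plain interior earns 33.
  High-quality: elaborate interior gives 53 − 5 = 48; plain interior gives 33 − 0 = 33. No deviation. ✓
  Low-quality: plain interior gives 33 − 0 = 33; elaborate interior gives 53 − 15 = 38. Would deviate. ✗
Try high-quality → plain interior, low-quality → elaborate interior:
  If types separate, plain interior earns payment 53 and elaborate interior earns 33.
  High-quality: plain interior gives 53 − 0 = 53; elaborate interior gives 33 − 5 = 28. No deviation. ✓
  Low-quality: elaborate interior gives 33 − 15 = 18; plain interior gives 53 − 0 = 53. Would deviate. ✗
Neither assignment is incentive-compatible.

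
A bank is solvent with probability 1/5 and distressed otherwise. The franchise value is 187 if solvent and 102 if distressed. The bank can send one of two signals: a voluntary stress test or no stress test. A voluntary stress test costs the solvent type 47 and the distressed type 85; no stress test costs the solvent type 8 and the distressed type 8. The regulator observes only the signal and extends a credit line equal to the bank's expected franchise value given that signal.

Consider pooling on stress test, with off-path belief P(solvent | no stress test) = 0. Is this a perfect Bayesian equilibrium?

On the equilibrium path (stress test) the regulator holds the prior 1/5 and pays 1/5·187 + 4/5·102 = 119. Off-path (no stress test) belief 0 gives 0·187 + 1·102 = 102.
Solvent: stress test gives 119 − 47 = 72; no stress test gives 102 − 8 = 94. Deviates. ✗
Distressed: stress test gives 119 − 85 = 34; no stress test gives 102 − 8 = 94. Deviates. ✗

No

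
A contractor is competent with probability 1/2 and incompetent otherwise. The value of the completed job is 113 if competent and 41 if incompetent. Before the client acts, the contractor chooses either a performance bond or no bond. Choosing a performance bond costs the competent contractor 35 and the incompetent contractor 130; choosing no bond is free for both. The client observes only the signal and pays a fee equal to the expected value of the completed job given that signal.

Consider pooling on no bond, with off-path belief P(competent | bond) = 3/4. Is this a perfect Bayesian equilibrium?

At the pooled signal (no bond) the client holds the prior 1/2 and pays 1/2·113 + 1/2·41 = 77. Off-path (bond) belief 3/4 gives 3/4·113 + 1/4·41 = 95.
Competent: no bond gives 77 − 0 = 77; bond gives 95 − 35 = 60. Stays. ✓
Incompetent: no bond gives 77 − 0 = 77; bond gives 95 − 130 = -35. Stays. ✓

Yes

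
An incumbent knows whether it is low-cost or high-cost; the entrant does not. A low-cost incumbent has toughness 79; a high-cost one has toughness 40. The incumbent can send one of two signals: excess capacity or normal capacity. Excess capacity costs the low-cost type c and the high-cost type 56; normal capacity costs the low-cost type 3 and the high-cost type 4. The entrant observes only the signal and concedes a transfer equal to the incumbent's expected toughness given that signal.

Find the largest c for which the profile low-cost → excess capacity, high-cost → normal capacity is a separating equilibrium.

42

Under separation: excess capacity → low-cost (pays 79); normal capacity → high-cost (pays 40).
High-cost: 40 − 4 = 36 ≥ 79 − 56 = 23. Holds regardless of c. ✓
Low-cost: 79 − c ≥ 40 − 3, so c ≤ 79 − 37 = 42.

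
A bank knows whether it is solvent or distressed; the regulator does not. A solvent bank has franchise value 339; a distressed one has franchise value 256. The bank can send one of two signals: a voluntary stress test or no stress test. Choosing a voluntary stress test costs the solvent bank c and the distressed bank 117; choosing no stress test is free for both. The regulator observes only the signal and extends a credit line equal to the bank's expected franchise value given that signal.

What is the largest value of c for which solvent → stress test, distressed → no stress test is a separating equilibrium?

83

Under separation: stress test → solvent (pays 339); no stress test → distressed (pays 256).
Distressed: 256 − 0 = 256 ≥ 339 − 117 = 222. Holds regardless of c. ✓
Solvent: 339 − c ≥ 256 − 0, so c ≤ 339 − 256 = 83.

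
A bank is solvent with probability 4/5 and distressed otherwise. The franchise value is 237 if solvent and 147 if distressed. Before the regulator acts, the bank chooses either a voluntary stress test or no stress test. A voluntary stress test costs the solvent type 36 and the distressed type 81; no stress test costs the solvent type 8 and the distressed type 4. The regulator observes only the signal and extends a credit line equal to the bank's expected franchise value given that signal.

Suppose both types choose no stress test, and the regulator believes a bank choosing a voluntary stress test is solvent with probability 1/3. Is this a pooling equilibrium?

Yes

At the pooled signal (no stress test) the regulator holds the prior 4/5 and pays 4/5·237 + 1/5·147 = 219. Off-path (stress test) belief 1/3 gives 1/3·237 + 2/3·147 = 177.
Solvent: no stress test gives 219 − 8 = 211; stress test gives 177 − 36 = 141. Stays. ✓
Distressed: no stress test gives 219 − 4 = 215; stress test gives 177 − 81 = 96. Stays. ✓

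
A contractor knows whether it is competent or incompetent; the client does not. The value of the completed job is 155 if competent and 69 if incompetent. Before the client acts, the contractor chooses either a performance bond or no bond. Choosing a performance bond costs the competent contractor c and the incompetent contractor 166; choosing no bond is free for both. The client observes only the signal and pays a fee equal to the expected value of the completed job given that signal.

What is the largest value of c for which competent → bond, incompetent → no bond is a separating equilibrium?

86

Under separation: bond → competent (pays 155); no bond → incompetent (pays 69).
Incompetent: 69 − 0 = 69 ≥ 155 − 166 = -11. Holds regardless of c. ✓
Competent: 155 − c ≥ 69 − 0, so c ≤ 155 − 69 = 86.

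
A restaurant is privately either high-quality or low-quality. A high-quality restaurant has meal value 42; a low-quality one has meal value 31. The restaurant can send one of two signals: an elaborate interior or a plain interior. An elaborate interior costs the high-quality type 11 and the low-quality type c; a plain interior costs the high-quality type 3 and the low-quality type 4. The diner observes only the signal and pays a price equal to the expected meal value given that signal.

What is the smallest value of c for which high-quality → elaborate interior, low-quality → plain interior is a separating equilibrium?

15

Under separation: elaborate interior → high-quality (pays 42); plain interior → low-quality (pays 31).
High-quality: 42 − 11 = 31 ≥ 31 − 3 = 28. Holds regardless of c. ✓
Low-quality: 31 − 4 ≥ 42 − c, so c ≥ 42 − 27 = 15.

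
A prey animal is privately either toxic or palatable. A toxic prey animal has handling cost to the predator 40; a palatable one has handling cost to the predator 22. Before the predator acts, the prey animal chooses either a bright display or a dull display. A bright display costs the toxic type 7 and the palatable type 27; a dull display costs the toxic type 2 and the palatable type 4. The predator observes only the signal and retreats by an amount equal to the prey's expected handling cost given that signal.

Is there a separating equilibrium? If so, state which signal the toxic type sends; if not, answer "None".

Try toxic → bright display, palatable → dull display:
  Under separation the predator infers type exactly: bright display → toxic (pays 40), dull display → palatable (pays 22).
  Toxic: bright display gives 40 − 7 = 33; dull display gives 22 − 2 = 20. No deviation. ✓
  Palatable: dull display gives 22 − 4 = 18; bright display gives 40 − 27 = 13. No deviation. ✓
Both hold — the toxic type sends bright display.

bright display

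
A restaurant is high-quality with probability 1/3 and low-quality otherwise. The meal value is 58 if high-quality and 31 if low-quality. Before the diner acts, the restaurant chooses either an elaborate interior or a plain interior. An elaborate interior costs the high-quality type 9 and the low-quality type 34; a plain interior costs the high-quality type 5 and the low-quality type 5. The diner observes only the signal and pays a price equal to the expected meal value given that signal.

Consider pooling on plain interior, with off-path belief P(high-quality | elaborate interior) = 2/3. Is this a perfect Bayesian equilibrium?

At the pooled signal (plain interior) the diner holds the prior 1/3 and pays 1/3·58 + 2/3·31 = 40. Off-path (elaborate interior) belief 2/3 gives 2/3·58 + 1/3·31 = 49.
High-quality: plain interior gives 40 − 5 = 35; elaborate interior gives 49 − 9 = 40. Deviates. ✗
Low-quality: plain interior gives 40 − 5 = 35; elaborate interior gives 49 − 34 = 15. Stays. ✓

No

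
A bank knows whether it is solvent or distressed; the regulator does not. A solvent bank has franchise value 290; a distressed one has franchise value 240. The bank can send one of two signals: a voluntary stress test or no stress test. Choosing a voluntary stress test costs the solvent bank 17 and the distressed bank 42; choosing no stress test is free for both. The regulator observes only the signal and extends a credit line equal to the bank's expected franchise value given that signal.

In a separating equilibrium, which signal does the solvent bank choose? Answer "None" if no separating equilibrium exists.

Try solvent → stress test, distressed → no stress test:
  If types separate, stress test earns payment 290 and no stress test earns 240.
  Solvent: stress test gives 290 − 17 = 273; no stress test gives 240 − 0 = 240. No deviation. ✓
  Distressed: no stress test gives 240 − 0 = 240; stress test gives 290 − 42 = 248. Would deviate. ✗
Try solvent → no stress test, distressed → stress test:
  If types separate, no stress test earns payment 290 and stress test earns 240.
  Solvent: no stress test gives 290 − 0 = 290; stress test gives 240 − 17 = 223. No deviation. ✓
  Distressed: stress test gives 240 − 42 = 198; no stress test gives 290 − 0 = 290. Would deviate. ✗
Neither assignment is incentive-compatible.

None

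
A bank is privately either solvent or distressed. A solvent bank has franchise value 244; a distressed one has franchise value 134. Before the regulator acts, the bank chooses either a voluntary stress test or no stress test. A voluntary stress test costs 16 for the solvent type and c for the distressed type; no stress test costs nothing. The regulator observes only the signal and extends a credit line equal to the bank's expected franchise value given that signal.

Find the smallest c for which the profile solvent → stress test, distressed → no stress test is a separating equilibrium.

110

Under separation: stress test → solvent (pays 244); no stress test → distressed (pays 134).
Solvent: 244 − 16 = 228 ≥ 134 − 0 = 134. Holds regardless of c. ✓
Distressed: 134 − 0 ≥ 244 − c, so c ≥ 244 − 134 = 110.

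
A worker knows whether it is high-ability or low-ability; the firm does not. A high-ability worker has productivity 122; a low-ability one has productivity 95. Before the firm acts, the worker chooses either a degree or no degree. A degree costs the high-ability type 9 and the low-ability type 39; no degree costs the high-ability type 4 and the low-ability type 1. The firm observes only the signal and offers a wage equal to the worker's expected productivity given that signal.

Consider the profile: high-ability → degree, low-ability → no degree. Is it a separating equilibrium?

Under separation the firm infers type exactly: degree → high-ability (pays 122), no degree → low-ability (pays 95).
High-ability: degree gives 122 − 9 = 113; no degree gives 95 − 4 = 91. No deviation. ✓
Low-ability: no degree gives 95 − 1 = 94; degree gives 122 − 39 = 83. No deviation. ✓
Both incentive constraints hold.

Yes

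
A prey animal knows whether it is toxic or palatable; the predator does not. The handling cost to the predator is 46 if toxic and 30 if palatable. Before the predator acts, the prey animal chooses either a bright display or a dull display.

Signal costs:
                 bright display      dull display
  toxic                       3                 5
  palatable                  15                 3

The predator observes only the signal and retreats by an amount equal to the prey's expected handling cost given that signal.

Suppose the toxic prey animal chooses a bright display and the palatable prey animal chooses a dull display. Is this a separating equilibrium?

No

Under separation the predator infers type exactly: bright display → toxic (pays 46), dull display → palatable (pays 30).
Toxic: bright display gives 46 − 3 = 43; dull display gives 30 − 5 = 25. No deviation. ✓
Palatable: dull display gives 30 − 3 = 27; bright display gives 46 − 15 = 31. Would deviate. ✗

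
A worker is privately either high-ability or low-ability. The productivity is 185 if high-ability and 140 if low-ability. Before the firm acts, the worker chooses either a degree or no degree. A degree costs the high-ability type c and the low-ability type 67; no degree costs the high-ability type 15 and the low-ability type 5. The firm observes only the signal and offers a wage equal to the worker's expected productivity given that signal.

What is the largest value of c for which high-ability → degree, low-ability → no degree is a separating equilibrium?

60

Under separation: degree → high-ability (pays 185); no degree → low-ability (pays 140).
Low-ability: 140 − 5 = 135 ≥ 185 − 67 = 118. Holds regardless of c. ✓
High-ability: 185 − c ≥ 140 − 15, so c ≤ 185 − 125 = 60.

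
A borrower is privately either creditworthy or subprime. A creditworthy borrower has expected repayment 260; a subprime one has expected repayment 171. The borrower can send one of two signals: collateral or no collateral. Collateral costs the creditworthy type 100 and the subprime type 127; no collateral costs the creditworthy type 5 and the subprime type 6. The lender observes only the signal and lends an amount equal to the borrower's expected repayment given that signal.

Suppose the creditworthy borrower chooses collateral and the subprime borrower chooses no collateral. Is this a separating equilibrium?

Under separation the lender infers type exactly: collateral → creditworthy (pays 260), no collateral → subprime (pays 171).
Creditworthy: collateral gives 260 − 100 = 160; no collateral gives 171 − 5 = 166. Would deviate. ✗
Subprime: no collateral gives 171 − 6 = 165; collateral gives 260 − 127 = 133. No deviation. ✓

No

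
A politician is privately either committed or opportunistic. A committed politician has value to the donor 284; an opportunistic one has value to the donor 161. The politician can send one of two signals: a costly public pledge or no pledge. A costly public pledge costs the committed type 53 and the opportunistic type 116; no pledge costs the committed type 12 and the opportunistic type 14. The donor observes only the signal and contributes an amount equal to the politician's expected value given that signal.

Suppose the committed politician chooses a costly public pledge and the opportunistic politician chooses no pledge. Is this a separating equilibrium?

If types separate, pledge earns payment 284 and no pledge earns 161.
Committed: pledge gives 284 − 53 = 231; no pledge gives 161 − 12 = 149. No deviation. ✓
Opportunistic: no pledge gives 161 − 14 = 147; pledge gives 284 − 116 = 168. Would deviate. ✗

No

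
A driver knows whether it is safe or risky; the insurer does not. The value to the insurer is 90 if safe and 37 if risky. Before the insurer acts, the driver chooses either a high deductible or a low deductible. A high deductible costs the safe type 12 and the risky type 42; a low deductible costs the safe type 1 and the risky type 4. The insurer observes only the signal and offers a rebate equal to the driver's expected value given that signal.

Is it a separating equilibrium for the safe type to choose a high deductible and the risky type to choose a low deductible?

Under separation the insurer infers type exactly: high deductible → safe (pays 90), low deductible → risky (pays 37).
Safe: high deductible gives 90 − 12 = 78; low deductible gives 37 − 1 = 36. No deviation. ✓
Risky: low deductible gives 37 − 4 = 33; high deductible gives 90 − 42 = 48. Would deviate. ✗

No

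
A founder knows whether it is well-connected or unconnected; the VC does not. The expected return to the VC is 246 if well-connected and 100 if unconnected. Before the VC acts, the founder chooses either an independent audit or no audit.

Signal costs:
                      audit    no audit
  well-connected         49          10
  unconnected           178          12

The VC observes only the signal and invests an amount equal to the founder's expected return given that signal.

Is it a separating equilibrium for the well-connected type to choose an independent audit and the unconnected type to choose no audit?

Yes

If types separate, audit earns payment 246 and no audit earns 100.
Well-connected: audit gives 246 − 49 = 197; no audit gives 100 − 10 = 90. No deviation. ✓
Unconnected: no audit gives 100 − 12 = 88; audit gives 246 − 178 = 68. No deviation. ✓
Both incentive constraints hold.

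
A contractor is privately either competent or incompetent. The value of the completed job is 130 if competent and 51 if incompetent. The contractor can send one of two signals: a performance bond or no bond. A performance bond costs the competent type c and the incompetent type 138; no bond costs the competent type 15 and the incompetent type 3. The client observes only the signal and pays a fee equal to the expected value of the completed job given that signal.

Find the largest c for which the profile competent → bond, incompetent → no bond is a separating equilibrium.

Under separation: bond → competent (pays 130); no bond → incompetent (pays 51).
Incompetent: 51 − 3 = 48 ≥ 130 − 138 = -8. Holds regardless of c. ✓
Competent: 130 − c ≥ 51 − 15, so c ≤ 130 − 36 = 94.

94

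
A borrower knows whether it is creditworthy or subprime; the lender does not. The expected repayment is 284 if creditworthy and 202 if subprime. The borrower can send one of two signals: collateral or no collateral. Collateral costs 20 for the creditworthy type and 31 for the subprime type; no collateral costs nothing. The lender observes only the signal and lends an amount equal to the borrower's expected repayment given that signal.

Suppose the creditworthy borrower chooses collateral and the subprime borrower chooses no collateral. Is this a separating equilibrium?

No

Under separation the lender infers type exactly: collateral → creditworthy (pays 284), no collateral → subprime (pays 202).
Creditworthy: collateral gives 284 − 20 = 264; no collateral gives 202 − 0 = 202. No deviation. ✓
Subprime: no collateral gives 202 − 0 = 202; collateral gives 284 − 31 = 253. Would deviate. ✗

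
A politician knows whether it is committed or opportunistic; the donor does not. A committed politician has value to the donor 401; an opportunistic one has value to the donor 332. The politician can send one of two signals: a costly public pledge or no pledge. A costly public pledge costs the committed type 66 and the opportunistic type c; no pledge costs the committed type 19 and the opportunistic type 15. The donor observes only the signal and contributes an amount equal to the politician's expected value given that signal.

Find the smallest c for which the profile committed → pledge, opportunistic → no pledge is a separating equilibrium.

Under separation: pledge → committed (pays 401); no pledge → opportunistic (pays 332).
Committed: 401 − 66 = 335 ≥ 332 − 19 = 313. Holds regardless of c. ✓
Opportunistic: 332 − 15 ≥ 401 − c, so c ≥ 401 − 317 = 84.

84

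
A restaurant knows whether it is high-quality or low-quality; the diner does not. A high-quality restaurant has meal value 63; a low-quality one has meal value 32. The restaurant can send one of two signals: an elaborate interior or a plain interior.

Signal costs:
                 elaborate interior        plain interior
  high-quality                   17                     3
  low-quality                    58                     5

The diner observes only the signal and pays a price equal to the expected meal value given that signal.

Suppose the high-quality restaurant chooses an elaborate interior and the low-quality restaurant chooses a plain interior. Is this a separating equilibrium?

Under separation the diner infers type exactly: elaborate interior → high-quality (pays 63), plain interior → low-quality (pays 32).
High-quality: elaborate interior gives 63 − 17 = 46; plain interior gives 32 − 3 = 29. No deviation. ✓
Low-quality: plain interior gives 32 − 5 = 27; elaborate interior gives 63 − 58 = 5. No deviation. ✓
Both incentive constraints hold.

Yes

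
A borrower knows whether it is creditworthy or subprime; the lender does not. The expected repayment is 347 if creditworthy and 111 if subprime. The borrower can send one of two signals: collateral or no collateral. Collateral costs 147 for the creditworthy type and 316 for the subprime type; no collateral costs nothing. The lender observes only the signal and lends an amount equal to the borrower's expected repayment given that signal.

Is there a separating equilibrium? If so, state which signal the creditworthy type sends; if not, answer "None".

Try creditworthy → collateral, subprime → no collateral:
  If types separate, collateral earns payment 347 and no collateral earns 111.
  Creditworthy: collateral gives 347 − 147 = 200; no collateral gives 111 − 0 = 111. No deviation. ✓
  Subprime: no collateral gives 111 − 0 = 111; collateral gives 347 − 316 = 31. No deviation. ✓
Both hold — the creditworthy type sends collateral.

collateral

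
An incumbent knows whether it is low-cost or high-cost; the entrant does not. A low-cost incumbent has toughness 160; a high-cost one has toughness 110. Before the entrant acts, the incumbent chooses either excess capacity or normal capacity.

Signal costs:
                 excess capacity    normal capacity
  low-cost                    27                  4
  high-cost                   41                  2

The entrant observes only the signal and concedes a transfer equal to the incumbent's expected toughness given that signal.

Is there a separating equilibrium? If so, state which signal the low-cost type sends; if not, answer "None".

Try low-cost → excess capacity, high-cost → normal capacity:
  If types separate, excess capacity earns payment 160 and normal capacity earns 110.
  Low-cost: excess capacity gives 160 − 27 = 133; normal capacity gives 110 − 4 = 106. No deviation. ✓
  High-cost: normal capacity gives 110 − 2 = 108; excess capacity gives 160 − 41 = 119. Would deviate. ✗
Try low-cost → normal capacity, high-cost → excess capacity:
  If types separate, normal capacity earns payment 160 and excess capacity earns 110.
  Low-cost: normal capacity gives 160 − 4 = 156; excess capacity gives 110 − 27 = 83. No deviation. ✓
  High-cost: excess capacity gives 110 − 41 = 69; normal capacity gives 160 − 2 = 158. Would deviate. ✗
Neither assignment is incentive-compatible.

None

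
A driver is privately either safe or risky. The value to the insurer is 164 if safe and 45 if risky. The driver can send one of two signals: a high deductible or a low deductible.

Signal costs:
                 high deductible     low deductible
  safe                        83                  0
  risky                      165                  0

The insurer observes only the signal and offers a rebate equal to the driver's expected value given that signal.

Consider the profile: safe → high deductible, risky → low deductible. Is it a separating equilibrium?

If types separate, high deductible earns payment 164 and low deductible earns 45.
Safe: high deductible gives 164 − 83 = 81; low deductible gives 45 − 0 = 45. No deviation. ✓
Risky: low deductible gives 45 − 0 = 45; high deductible gives 164 − 165 = -1. No deviation. ✓
Neither type gains from mimicking the other.

Yes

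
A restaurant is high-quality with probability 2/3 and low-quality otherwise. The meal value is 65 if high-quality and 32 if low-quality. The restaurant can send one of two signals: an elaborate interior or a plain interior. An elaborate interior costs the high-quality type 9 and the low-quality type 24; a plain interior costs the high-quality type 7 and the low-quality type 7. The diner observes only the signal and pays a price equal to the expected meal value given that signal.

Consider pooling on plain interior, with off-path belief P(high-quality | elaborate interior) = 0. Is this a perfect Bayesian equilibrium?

Yes

On the equilibrium path (plain interior) the diner holds the prior 2/3 and pays 2/3·65 + 1/3·32 = 54. Off-path (elaborate interior) belief 0 gives 0·65 + 1·32 = 32.
High-quality: plain interior gives 54 − 7 = 47; elaborate interior gives 32 − 9 = 23. Stays. ✓
Low-quality: plain interior gives 54 − 7 = 47; elaborate interior gives 32 − 24 = 8. Stays. ✓
Beliefs are Bayes-consistent on-path and both types best-respond.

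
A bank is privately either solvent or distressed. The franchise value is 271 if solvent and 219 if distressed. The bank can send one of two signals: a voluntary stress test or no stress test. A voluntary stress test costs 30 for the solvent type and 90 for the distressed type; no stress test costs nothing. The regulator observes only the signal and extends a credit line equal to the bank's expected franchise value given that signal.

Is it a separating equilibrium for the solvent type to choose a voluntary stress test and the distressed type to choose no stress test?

If types separate, stress test earns payment 271 and no stress test earns 219.
Solvent: stress test gives 271 − 30 = 241; no stress test gives 219 − 0 = 219. No deviation. ✓
Distressed: no stress test gives 219 − 0 = 219; stress test gives 271 − 90 = 181. No deviation. ✓
Neither type gains from mimicking the other.

Yes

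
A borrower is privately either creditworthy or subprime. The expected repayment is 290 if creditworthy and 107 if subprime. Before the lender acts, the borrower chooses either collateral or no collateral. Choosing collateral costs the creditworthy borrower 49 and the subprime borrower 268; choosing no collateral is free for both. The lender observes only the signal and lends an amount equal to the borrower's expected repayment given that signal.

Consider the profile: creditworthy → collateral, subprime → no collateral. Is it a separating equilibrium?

Yes

If types separate, collateral earns payment 290 and no collateral earns 107.
Creditworthy: collateral gives 290 − 49 = 241; no collateral gives 107 − 0 = 107. No deviation. ✓
Subprime: no collateral gives 107 − 0 = 107; collateral gives 290 − 268 = 22. No deviation. ✓
Neither type gains from mimicking the other.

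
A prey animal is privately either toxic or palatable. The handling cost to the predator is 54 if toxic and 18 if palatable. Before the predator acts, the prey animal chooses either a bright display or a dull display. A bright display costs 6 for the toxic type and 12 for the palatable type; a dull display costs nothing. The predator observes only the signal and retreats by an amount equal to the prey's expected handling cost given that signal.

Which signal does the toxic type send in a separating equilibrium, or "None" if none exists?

None

Try toxic → bright display, palatable → dull display:
  If types separate, bright display earns payment 54 and dull display earns 18.
  Toxic: bright display gives 54 − 6 = 48; dull display gives 18 − 0 = 18. No deviation. ✓
  Palatable: dull display gives 18 − 0 = 18; bright display gives 54 − 12 = 42. Would deviate. ✗
Try toxic → dull display, palatable → bright display:
  If types separate, dull display earns payment 54 and bright display earns 18.
  Toxic: dull display gives 54 − 0 = 54; bright display gives 18 − 6 = 12. No deviation. ✓
  Palatable: bright display gives 18 − 12 = 6; dull display gives 54 − 0 = 54. Would deviate. ✗
Neither assignment is incentive-compatible.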